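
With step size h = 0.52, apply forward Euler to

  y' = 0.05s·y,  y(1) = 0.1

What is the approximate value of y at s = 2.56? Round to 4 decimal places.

0.1123

Euler: y_{n+1} = y_n + h·f(s_n, y_n).
s=1.000000, y=0.100000: f=0.005000 → y ← 0.100000 + 0.52·0.005000 = 0.102600
s=1.520000, y=0.102600: f=0.007798 → y ← 0.102600 + 0.52·0.007798 = 0.106655
s=2.040000, y=0.106655: f=0.010879 → y ← 0.106655 + 0.52·0.010879 = 0.112312
y(2.56) ≈ 0.1123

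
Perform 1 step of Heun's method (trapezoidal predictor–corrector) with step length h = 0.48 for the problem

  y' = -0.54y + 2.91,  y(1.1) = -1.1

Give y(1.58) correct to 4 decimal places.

Heun: k1 = f(x_n, y_n); k2 = f(x_n + h, y_n + h·k1); y_{n+1} = y_n + (h/2)·(k1 + k2).
x=1.100000, y=-1.100000:
  k1 = f(1.100000, -1.100000) = 3.504000
  k2 = f(1.580000, 0.581920) = 2.595763
  y ← -1.100000 + (0.48/2)·(3.504000 + 2.595763) = 0.363943
y(1.58) ≈ 0.3639

0.3639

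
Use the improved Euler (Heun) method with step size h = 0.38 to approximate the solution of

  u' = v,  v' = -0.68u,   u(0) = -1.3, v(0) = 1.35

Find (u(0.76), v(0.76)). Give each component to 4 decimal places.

-0.0722, 1.7270

Heun on (u,v): k1 = f(s_n, state_n); k2 = f(s_n + h, state_n + h·k1); state_{n+1} = state_n + (h/2)·(k1 + k2).
0.000000: (-1.300000, 1.350000)
  k1 = (1.350000, 0.884000)
  predictor → (-0.787000, 1.685920)
  k2 = (1.685920, 0.535160)
  → (-0.723175, 1.619640)
0.380000: (-0.723175, 1.619640)
  k1 = (1.619640, 0.491759)
  predictor → (-0.107712, 1.806509)
  k2 = (1.806509, 0.073244)
  → (-0.072207, 1.726991)
(u(0.76), v(0.76)) ≈ (-0.0722, 1.7270)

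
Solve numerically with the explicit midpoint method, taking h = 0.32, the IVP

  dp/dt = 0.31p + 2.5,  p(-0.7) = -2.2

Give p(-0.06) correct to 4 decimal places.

Midpoint: k1 = f(t_n, p_n); k2 = f(t_n + h/2, p_n + (h/2)·k1); p_{n+1} = p_n + h·k2.
t=-0.700000, p=-2.200000:
  k1 = f(-0.700000, -2.200000) = 1.818000
  k2 = f(-0.540000, -1.909120) = 1.908173
  p ← -2.200000 + 0.32·1.908173 = -1.589385
t=-0.380000, p=-1.589385:
  k1 = f(-0.380000, -1.589385) = 2.007291
  k2 = f(-0.220000, -1.268218) = 2.106852
  p ← -1.589385 + 0.32·2.106852 = -0.915192
p(-0.06) ≈ -0.9152

-0.9152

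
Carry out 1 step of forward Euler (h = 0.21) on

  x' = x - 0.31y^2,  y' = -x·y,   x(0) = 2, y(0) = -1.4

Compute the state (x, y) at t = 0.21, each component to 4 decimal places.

2.2924, -0.8120

Euler on (x,y): x_{n+1} = x_n + h·x', y_{n+1} = y_n + h·y'.
0.000000: (2.000000, -1.400000); f=(1.392400, 2.800000) → (2.292404, -0.812000)
(x(0.21), y(0.21)) ≈ (2.2924, -0.8120)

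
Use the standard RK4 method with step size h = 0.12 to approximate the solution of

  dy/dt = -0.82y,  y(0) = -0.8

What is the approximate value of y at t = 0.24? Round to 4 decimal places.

-0.6571

RK4: k1 = f(t_n, y_n); k2 = f(t_n + h/2, y_n + (h/2)·k1); k3 = f(t_n + h/2, y_n + (h/2)·k2); k4 = f(t_n + h, y_n + h·k3); y_{n+1} = y_n + (h/6)·(k1 + 2k2 + 2k3 + k4).
t=0.000000, y=-0.800000:
  k1 = f(0.000000, -0.800000) = 0.656000
  k2 = f(0.060000, -0.760640) = 0.623725
  k3 = f(0.060000, -0.762577) = 0.625313
  k4 = f(0.120000, -0.724962) = 0.594469
  y ← -0.800000 + (0.12/6)·(k1 + 2k2 + 2k3 + k4) = -0.725029
t=0.120000, y=-0.725029:
  k1 = f(0.120000, -0.725029) = 0.594524
  k2 = f(0.180000, -0.689358) = 0.565273
  k3 = f(0.180000, -0.691113) = 0.566712
  k4 = f(0.240000, -0.657024) = 0.538759
  y ← -0.725029 + (0.12/6)·(k1 + 2k2 + 2k3 + k4) = -0.657084
y(0.24) ≈ -0.6571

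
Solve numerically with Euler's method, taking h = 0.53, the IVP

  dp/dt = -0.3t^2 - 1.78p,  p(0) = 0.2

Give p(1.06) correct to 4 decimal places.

Euler: p_{n+1} = p_n + h·f(t_n, p_n).
t=0.000000, p=0.200000: f=-0.356000 → p ← 0.200000 + 0.53·(-0.356000) = 0.011320
t=0.530000, p=0.011320: f=-0.104420 → p ← 0.011320 + 0.53·(-0.104420) = -0.044022
p(1.06) ≈ -0.0440

-0.0440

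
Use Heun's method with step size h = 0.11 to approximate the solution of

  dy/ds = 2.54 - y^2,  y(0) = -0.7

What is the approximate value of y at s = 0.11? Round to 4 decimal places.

-0.4599

Heun: k1 = f(s_n, y_n); k2 = f(s_n + h, y_n + h·k1); y_{n+1} = y_n + (h/2)·(k1 + k2).
s=0.000000, y=-0.700000:
  k1 = f(0.000000, -0.700000) = 2.050000
  k2 = f(0.110000, -0.474500) = 2.314850
  y ← -0.700000 + (0.11/2)·(2.050000 + 2.314850) = -0.459933
y(0.11) ≈ -0.4599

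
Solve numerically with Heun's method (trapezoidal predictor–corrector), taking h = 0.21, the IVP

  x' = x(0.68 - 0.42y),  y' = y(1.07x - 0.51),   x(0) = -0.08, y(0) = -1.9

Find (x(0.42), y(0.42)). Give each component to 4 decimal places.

Heun on (x,y): k1 = f(s_n, state_n); k2 = f(s_n + h, state_n + h·k1); state_{n+1} = state_n + (h/2)·(k1 + k2).
0.000000: (-0.080000, -1.900000)
  k1 = (-0.118240, 1.131640)
  predictor → (-0.104830, -1.662356)
  k2 = (-0.144476, 1.034265)
  → (-0.107585, -1.672580)
0.210000: (-0.107585, -1.672580)
  k1 = (-0.148735, 1.045557)
  predictor → (-0.138819, -1.453013)
  k2 = (-0.179114, 0.956863)
  → (-0.142009, -1.462326)
(x(0.42), y(0.42)) ≈ (-0.1420, -1.4623)

-0.1420, -1.4623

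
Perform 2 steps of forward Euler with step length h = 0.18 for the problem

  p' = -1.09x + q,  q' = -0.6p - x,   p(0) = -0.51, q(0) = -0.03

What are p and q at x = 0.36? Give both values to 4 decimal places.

-0.5462, 0.0483

Euler on (p,q): p_{n+1} = p_n + h·p', q_{n+1} = q_n + h·q'.
0.000000: (-0.510000, -0.030000); f=(-0.030000, 0.306000) → (-0.515400, 0.025080)
0.180000: (-0.515400, 0.025080); f=(-0.171120, 0.129240) → (-0.546202, 0.048343)
(p(0.36), q(0.36)) ≈ (-0.5462, 0.0483)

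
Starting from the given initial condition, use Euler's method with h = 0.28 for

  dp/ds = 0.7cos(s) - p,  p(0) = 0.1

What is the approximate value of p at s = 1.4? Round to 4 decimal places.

Euler: p_{n+1} = p_n + h·f(s_n, p_n).
s=0.000000, p=0.100000: f=0.600000 → p ← 0.100000 + 0.28·0.600000 = 0.268000
s=0.280000, p=0.268000: f=0.404739 → p ← 0.268000 + 0.28·0.404739 = 0.381327
s=0.560000, p=0.381327: f=0.211752 → p ← 0.381327 + 0.28·0.211752 = 0.440617
s=0.840000, p=0.440617: f=0.026607 → p ← 0.440617 + 0.28·0.026607 = 0.448067
s=1.120000, p=0.448067: f=-0.143089 → p ← 0.448067 + 0.28·(-0.143089) = 0.408002
p(1.4) ≈ 0.4080

0.4080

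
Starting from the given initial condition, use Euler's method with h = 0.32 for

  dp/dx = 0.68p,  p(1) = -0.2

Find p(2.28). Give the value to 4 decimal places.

Euler: p_{n+1} = p_n + h·f(x_n, p_n).
x=1.000000, p=-0.200000: f=-0.136000 → p ← -0.200000 + 0.32·(-0.136000) = -0.243520
x=1.320000, p=-0.243520: f=-0.165594 → p ← -0.243520 + 0.32·(-0.165594) = -0.296510
x=1.640000, p=-0.296510: f=-0.201627 → p ← -0.296510 + 0.32·(-0.201627) = -0.361031
x=1.960000, p=-0.361031: f=-0.245501 → p ← -0.361031 + 0.32·(-0.245501) = -0.439591
p(2.28) ≈ -0.4396

-0.4396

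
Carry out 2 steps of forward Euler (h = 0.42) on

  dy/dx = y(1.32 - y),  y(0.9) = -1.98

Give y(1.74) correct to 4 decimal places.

-16.7173

Euler: y_{n+1} = y_n + h·f(x_n, y_n).
x=0.900000, y=-1.980000: f=-6.534000 → y ← -1.980000 + 0.42·(-6.534000) = -4.724280
x=1.320000, y=-4.724280: f=-28.554871 → y ← -4.724280 + 0.42·(-28.554871) = -16.717326
y(1.74) ≈ -16.7173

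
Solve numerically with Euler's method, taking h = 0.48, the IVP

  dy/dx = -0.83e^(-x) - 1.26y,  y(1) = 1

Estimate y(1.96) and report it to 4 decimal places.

0.0076

Euler: y_{n+1} = y_n + h·f(x_n, y_n).
x=1.000000, y=1.000000: f=-1.565340 → y ← 1.000000 + 0.48·(-1.565340) = 0.248637
x=1.480000, y=0.248637: f=-0.502222 → y ← 0.248637 + 0.48·(-0.502222) = 0.007570
y(1.96) ≈ 0.0076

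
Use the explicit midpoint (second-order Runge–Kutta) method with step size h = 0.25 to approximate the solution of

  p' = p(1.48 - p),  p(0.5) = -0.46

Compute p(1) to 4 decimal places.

Midpoint: k1 = f(t_n, p_n); k2 = f(t_n + h/2, p_n + (h/2)·k1); p_{n+1} = p_n + h·k2.
t=0.500000, p=-0.460000:
  k1 = f(0.500000, -0.460000) = -0.892400
  k2 = f(0.625000, -0.571550) = -1.172563
  p ← -0.460000 + 0.25·(-1.172563) = -0.753141
t=0.750000, p=-0.753141:
  k1 = f(0.750000, -0.753141) = -1.681870
  k2 = f(0.875000, -0.963375) = -2.353885
  p ← -0.753141 + 0.25·(-2.353885) = -1.341612
p(1) ≈ -1.3416

-1.3416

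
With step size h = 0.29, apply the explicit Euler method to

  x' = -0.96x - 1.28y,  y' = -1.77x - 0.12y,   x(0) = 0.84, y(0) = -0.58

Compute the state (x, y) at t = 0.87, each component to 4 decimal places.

1.2047, -1.8233

Euler on (x,y): x_{n+1} = x_n + h·x', y_{n+1} = y_n + h·y'.
0.000000: (0.840000, -0.580000); f=(-0.064000, -1.417200) → (0.821440, -0.990988)
0.290000: (0.821440, -0.990988); f=(0.479882, -1.335030) → (0.960606, -1.378147)
0.580000: (0.960606, -1.378147); f=(0.841846, -1.534895) → (1.204741, -1.823266)
(x(0.87), y(0.87)) ≈ (1.2047, -1.8233)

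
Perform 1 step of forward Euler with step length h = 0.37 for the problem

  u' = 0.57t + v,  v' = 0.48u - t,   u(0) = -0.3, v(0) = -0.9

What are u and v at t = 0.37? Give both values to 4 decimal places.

-0.6330, -0.9533

Euler on (u,v): u_{n+1} = u_n + h·u', v_{n+1} = v_n + h·v'.
0.000000: (-0.300000, -0.900000); f=(-0.900000, -0.144000) → (-0.633000, -0.953280)
(u(0.37), v(0.37)) ≈ (-0.6330, -0.9533)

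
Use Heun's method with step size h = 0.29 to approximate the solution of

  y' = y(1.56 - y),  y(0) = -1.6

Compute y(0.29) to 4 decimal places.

-4.3900

Heun: k1 = f(x_n, y_n); k2 = f(x_n + h, y_n + h·k1); y_{n+1} = y_n + (h/2)·(k1 + k2).
x=0.000000, y=-1.600000:
  k1 = f(0.000000, -1.600000) = -5.056000
  k2 = f(0.290000, -3.066240) = -14.185162
  y ← -1.600000 + (0.29/2)·(-5.056000 + (-14.185162)) = -4.389969
y(0.29) ≈ -4.3900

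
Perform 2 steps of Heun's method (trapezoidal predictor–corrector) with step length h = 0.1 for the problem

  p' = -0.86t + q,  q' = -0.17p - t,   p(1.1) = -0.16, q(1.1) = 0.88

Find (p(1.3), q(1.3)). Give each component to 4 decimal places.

Heun on (p,q): k1 = f(t_n, state_n); k2 = f(t_n + h, state_n + h·k1); state_{n+1} = state_n + (h/2)·(k1 + k2).
1.100000: (-0.160000, 0.880000)
  k1 = (-0.066000, -1.072800)
  predictor → (-0.166600, 0.772720)
  k2 = (-0.259280, -1.171678)
  → (-0.176264, 0.767776)
1.200000: (-0.176264, 0.767776)
  k1 = (-0.264224, -1.170035)
  predictor → (-0.202686, 0.650773)
  k2 = (-0.467227, -1.265543)
  → (-0.212837, 0.645997)
(p(1.3), q(1.3)) ≈ (-0.2128, 0.6460)

-0.2128, 0.6460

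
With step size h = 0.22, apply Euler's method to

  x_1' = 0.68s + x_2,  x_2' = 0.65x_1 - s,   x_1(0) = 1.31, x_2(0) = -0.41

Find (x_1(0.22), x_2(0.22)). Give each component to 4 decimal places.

1.2198, -0.2227

Euler on (x_1,x_2): x_1_{n+1} = x_1_n + h·x_1', x_2_{n+1} = x_2_n + h·x_2'.
0.000000: (1.310000, -0.410000); f=(-0.410000, 0.851500) → (1.219800, -0.222670)
(x_1(0.22), x_2(0.22)) ≈ (1.2198, -0.2227)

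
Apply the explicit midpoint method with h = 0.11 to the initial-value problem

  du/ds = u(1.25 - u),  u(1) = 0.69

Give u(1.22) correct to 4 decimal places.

Midpoint: k1 = f(s_n, u_n); k2 = f(s_n + h/2, u_n + (h/2)·k1); u_{n+1} = u_n + h·k2.
s=1.000000, u=0.690000:
  k1 = f(1.000000, 0.690000) = 0.386400
  k2 = f(1.055000, 0.711252) = 0.383186
  u ← 0.690000 + 0.11·0.383186 = 0.732150
s=1.110000, u=0.732150:
  k1 = f(1.110000, 0.732150) = 0.379144
  k2 = f(1.165000, 0.753003) = 0.374240
  u ← 0.732150 + 0.11·0.374240 = 0.773317
u(1.22) ≈ 0.7733

0.7733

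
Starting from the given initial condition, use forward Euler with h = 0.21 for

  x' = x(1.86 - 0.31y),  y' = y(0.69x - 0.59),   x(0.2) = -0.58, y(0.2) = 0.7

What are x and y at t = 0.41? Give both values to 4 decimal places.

-0.7801, 0.5544

Euler on (x,y): x_{n+1} = x_n + h·x', y_{n+1} = y_n + h·y'.
0.200000: (-0.580000, 0.700000); f=(-0.952940, -0.693140) → (-0.780117, 0.554441)
(x(0.41), y(0.41)) ≈ (-0.7801, 0.5544)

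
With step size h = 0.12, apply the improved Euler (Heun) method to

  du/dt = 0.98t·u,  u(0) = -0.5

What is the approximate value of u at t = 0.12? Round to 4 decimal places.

-0.5035

Heun: k1 = f(t_n, u_n); k2 = f(t_n + h, u_n + h·k1); u_{n+1} = u_n + (h/2)·(k1 + k2).
t=0.000000, u=-0.500000:
  k1 = f(0.000000, -0.500000) = 0.000000
  k2 = f(0.120000, -0.500000) = -0.058800
  u ← -0.500000 + (0.12/2)·(0.000000 + (-0.058800)) = -0.503528
u(0.12) ≈ -0.5035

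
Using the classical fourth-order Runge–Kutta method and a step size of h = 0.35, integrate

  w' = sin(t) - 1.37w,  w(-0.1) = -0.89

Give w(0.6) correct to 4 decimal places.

RK4: k1 = f(t_n, w_n); k2 = f(t_n + h/2, w_n + (h/2)·k1); k3 = f(t_n + h/2, w_n + (h/2)·k2); k4 = f(t_n + h, w_n + h·k3); w_{n+1} = w_n + (h/6)·(k1 + 2k2 + 2k3 + k4).
t=-0.100000, w=-0.890000:
  k1 = f(-0.100000, -0.890000) = 1.119467
  k2 = f(0.075000, -0.694093) = 1.025838
  k3 = f(0.075000, -0.710478) = 1.048285
  k4 = f(0.250000, -0.523100) = 0.964051
  w ← -0.890000 + (0.35/6)·(k1 + 2k2 + 2k3 + k4) = -0.526480
t=0.250000, w=-0.526480:
  k1 = f(0.250000, -0.526480) = 0.968682
  k2 = f(0.425000, -0.356961) = 0.901357
  k3 = f(0.425000, -0.368743) = 0.917499
  k4 = f(0.600000, -0.205356) = 0.845980
  w ← -0.526480 + (0.35/6)·(k1 + 2k2 + 2k3 + k4) = -0.208425
w(0.6) ≈ -0.2084

-0.2084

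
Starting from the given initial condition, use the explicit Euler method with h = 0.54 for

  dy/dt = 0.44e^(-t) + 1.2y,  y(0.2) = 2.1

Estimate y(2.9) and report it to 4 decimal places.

27.7349

Euler: y_{n+1} = y_n + h·f(t_n, y_n).
t=0.200000, y=2.100000: f=2.880242 → y ← 2.100000 + 0.54·2.880242 = 3.655330
t=0.740000, y=3.655330: f=4.596327 → y ← 3.655330 + 0.54·4.596327 = 6.137347
t=1.280000, y=6.137347: f=7.487153 → y ← 6.137347 + 0.54·7.487153 = 10.180409
t=1.820000, y=10.180409: f=12.287782 → y ← 10.180409 + 0.54·12.287782 = 16.815812
t=2.360000, y=16.815812: f=20.220519 → y ← 16.815812 + 0.54·20.220519 = 27.734892
y(2.9) ≈ 27.7349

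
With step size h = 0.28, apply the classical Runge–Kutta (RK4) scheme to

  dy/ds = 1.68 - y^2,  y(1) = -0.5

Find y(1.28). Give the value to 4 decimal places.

-0.0570

RK4: k1 = f(s_n, y_n); k2 = f(s_n + h/2, y_n + (h/2)·k1); k3 = f(s_n + h/2, y_n + (h/2)·k2); k4 = f(s_n + h, y_n + h·k3); y_{n+1} = y_n + (h/6)·(k1 + 2k2 + 2k3 + k4).
s=1.000000, y=-0.500000:
  k1 = f(1.000000, -0.500000) = 1.430000
  k2 = f(1.140000, -0.299800) = 1.590120
  k3 = f(1.140000, -0.277383) = 1.603059
  k4 = f(1.280000, -0.051144) = 1.677384
  y ← -0.500000 + (0.28/6)·(k1 + 2k2 + 2k3 + k4) = -0.056959
y(1.28) ≈ -0.0570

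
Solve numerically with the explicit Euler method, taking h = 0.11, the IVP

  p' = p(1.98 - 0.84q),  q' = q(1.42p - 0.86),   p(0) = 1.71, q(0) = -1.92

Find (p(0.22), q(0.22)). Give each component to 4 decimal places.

3.4017, -2.8772

Euler on (p,q): p_{n+1} = p_n + h·p', q_{n+1} = q_n + h·q'.
0.000000: (1.710000, -1.920000); f=(6.143688, -3.010944) → (2.385806, -2.251204)
0.110000: (2.385806, -2.251204); f=(9.235481, -5.690692) → (3.401709, -2.877180)
(p(0.22), q(0.22)) ≈ (3.4017, -2.8772)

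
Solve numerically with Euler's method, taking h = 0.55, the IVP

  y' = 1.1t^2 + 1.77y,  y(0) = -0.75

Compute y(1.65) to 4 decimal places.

Euler: y_{n+1} = y_n + h·f(t_n, y_n).
t=0.000000, y=-0.750000: f=-1.327500 → y ← -0.750000 + 0.55·(-1.327500) = -1.480125
t=0.550000, y=-1.480125: f=-2.287071 → y ← -1.480125 + 0.55·(-2.287071) = -2.738014
t=1.100000, y=-2.738014: f=-3.515285 → y ← -2.738014 + 0.55·(-3.515285) = -4.671421
y(1.65) ≈ -4.6714

-4.6714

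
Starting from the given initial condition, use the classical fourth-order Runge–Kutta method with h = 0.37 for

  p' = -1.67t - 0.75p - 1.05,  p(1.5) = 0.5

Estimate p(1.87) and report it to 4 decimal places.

RK4: k1 = f(t_n, p_n); k2 = f(t_n + h/2, p_n + (h/2)·k1); k3 = f(t_n + h/2, p_n + (h/2)·k2); k4 = f(t_n + h, p_n + h·k3); p_{n+1} = p_n + (h/6)·(k1 + 2k2 + 2k3 + k4).
t=1.500000, p=0.500000:
  k1 = f(1.500000, 0.500000) = -3.930000
  k2 = f(1.685000, -0.227050) = -3.693663
  k3 = f(1.685000, -0.183328) = -3.726454
  k4 = f(1.870000, -0.878788) = -3.513809
  p ← 0.500000 + (0.37/6)·(k1 + 2k2 + 2k3 + k4) = -0.874183
p(1.87) ≈ -0.8742

-0.8742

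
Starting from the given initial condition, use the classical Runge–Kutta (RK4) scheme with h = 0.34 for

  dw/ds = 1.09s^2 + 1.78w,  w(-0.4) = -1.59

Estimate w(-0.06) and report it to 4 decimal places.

RK4: k1 = f(s_n, w_n); k2 = f(s_n + h/2, w_n + (h/2)·k1); k3 = f(s_n + h/2, w_n + (h/2)·k2); k4 = f(s_n + h, w_n + h·k3); w_{n+1} = w_n + (h/6)·(k1 + 2k2 + 2k3 + k4).
s=-0.400000, w=-1.590000:
  k1 = f(-0.400000, -1.590000) = -2.655800
  k2 = f(-0.230000, -2.041486) = -3.576184
  k3 = f(-0.230000, -2.197951) = -3.854692
  k4 = f(-0.060000, -2.900595) = -5.159136
  w ← -1.590000 + (0.34/6)·(k1 + 2k2 + 2k3 + k4) = -2.875012
w(-0.06) ≈ -2.8750

-2.8750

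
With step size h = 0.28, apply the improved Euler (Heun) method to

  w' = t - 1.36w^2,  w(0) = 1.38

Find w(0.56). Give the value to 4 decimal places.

0.8206

Heun: k1 = f(t_n, w_n); k2 = f(t_n + h, w_n + h·k1); w_{n+1} = w_n + (h/2)·(k1 + k2).
t=0.000000, w=1.380000:
  k1 = f(0.000000, 1.380000) = -2.589984
  k2 = f(0.280000, 0.654804) = -0.303126
  w ← 1.380000 + (0.28/2)·(-2.589984 + (-0.303126)) = 0.974965
t=0.280000, w=0.974965:
  k1 = f(0.280000, 0.974965) = -1.012756
  k2 = f(0.560000, 0.691393) = -0.090113
  w ← 0.974965 + (0.28/2)·(-1.012756 + (-0.090113)) = 0.820563
w(0.56) ≈ 0.8206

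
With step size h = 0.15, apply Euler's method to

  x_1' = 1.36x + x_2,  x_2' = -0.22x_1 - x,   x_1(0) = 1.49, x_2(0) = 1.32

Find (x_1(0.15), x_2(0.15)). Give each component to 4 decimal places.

1.6880, 1.2708

Euler on (x_1,x_2): x_1_{n+1} = x_1_n + h·x_1', x_2_{n+1} = x_2_n + h·x_2'.
0.000000: (1.490000, 1.320000); f=(1.320000, -0.327800) → (1.688000, 1.270830)
(x_1(0.15), x_2(0.15)) ≈ (1.6880, 1.2708)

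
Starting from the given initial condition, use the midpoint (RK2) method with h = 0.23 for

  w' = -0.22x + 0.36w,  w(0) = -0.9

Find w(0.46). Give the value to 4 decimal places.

-1.0862

Midpoint: k1 = f(x_n, w_n); k2 = f(x_n + h/2, w_n + (h/2)·k1); w_{n+1} = w_n + h·k2.
x=0.000000, w=-0.900000:
  k1 = f(0.000000, -0.900000) = -0.324000
  k2 = f(0.115000, -0.937260) = -0.362714
  w ← -0.900000 + 0.23·(-0.362714) = -0.983424
x=0.230000, w=-0.983424:
  k1 = f(0.230000, -0.983424) = -0.404633
  k2 = f(0.345000, -1.029957) = -0.446684
  w ← -0.983424 + 0.23·(-0.446684) = -1.086162
w(0.46) ≈ -1.0862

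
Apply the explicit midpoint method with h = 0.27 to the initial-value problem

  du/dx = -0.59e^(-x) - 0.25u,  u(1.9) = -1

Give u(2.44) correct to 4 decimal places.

Midpoint: k1 = f(x_n, u_n); k2 = f(x_n + h/2, u_n + (h/2)·k1); u_{n+1} = u_n + h·k2.
x=1.900000, u=-1.000000:
  k1 = f(1.900000, -1.000000) = 0.161755
  k2 = f(2.035000, -0.978163) = 0.167439
  u ← -1.000000 + 0.27·0.167439 = -0.954791
x=2.170000, u=-0.954791:
  k1 = f(2.170000, -0.954791) = 0.171333
  k2 = f(2.305000, -0.931661) = 0.174058
  u ← -0.954791 + 0.27·0.174058 = -0.907796
u(2.44) ≈ -0.9078

-0.9078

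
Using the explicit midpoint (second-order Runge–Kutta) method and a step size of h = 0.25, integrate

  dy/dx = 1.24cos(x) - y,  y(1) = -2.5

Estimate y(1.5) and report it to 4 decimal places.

-1.3897

Midpoint: k1 = f(x_n, y_n); k2 = f(x_n + h/2, y_n + (h/2)·k1); y_{n+1} = y_n + h·k2.
x=1.000000, y=-2.500000:
  k1 = f(1.000000, -2.500000) = 3.169975
  k2 = f(1.125000, -2.103753) = 2.638412
  y ← -2.500000 + 0.25·2.638412 = -1.840397
x=1.250000, y=-1.840397:
  k1 = f(1.250000, -1.840397) = 2.231397
  k2 = f(1.375000, -1.561472) = 1.802712
  y ← -1.840397 + 0.25·1.802712 = -1.389719
y(1.5) ≈ -1.3897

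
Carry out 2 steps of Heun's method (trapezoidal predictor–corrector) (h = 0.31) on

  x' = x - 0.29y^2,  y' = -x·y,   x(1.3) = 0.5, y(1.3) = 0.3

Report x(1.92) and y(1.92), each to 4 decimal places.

Heun on (x,y): k1 = f(s_n, state_n); k2 = f(s_n + h, state_n + h·k1); state_{n+1} = state_n + (h/2)·(k1 + k2).
1.300000: (0.500000, 0.300000)
  k1 = (0.473900, -0.150000)
  predictor → (0.646909, 0.253500)
  k2 = (0.628273, -0.163991)
  → (0.670837, 0.251331)
1.610000: (0.670837, 0.251331)
  k1 = (0.652518, -0.168602)
  predictor → (0.873117, 0.199065)
  k2 = (0.861626, -0.173807)
  → (0.905529, 0.198258)
(x(1.92), y(1.92)) ≈ (0.9055, 0.1983)

0.9055, 0.1983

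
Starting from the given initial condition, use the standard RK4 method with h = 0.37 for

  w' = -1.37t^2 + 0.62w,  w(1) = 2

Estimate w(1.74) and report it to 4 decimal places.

RK4: k1 = f(t_n, w_n); k2 = f(t_n + h/2, w_n + (h/2)·k1); k3 = f(t_n + h/2, w_n + (h/2)·k2); k4 = f(t_n + h, w_n + h·k3); w_{n+1} = w_n + (h/6)·(k1 + 2k2 + 2k3 + k4).
t=1.000000, w=2.000000:
  k1 = f(1.000000, 2.000000) = -0.130000
  k2 = f(1.185000, 1.975950) = -0.698699
  k3 = f(1.185000, 1.870741) = -0.763929
  k4 = f(1.370000, 1.717346) = -1.506598
  w ← 2.000000 + (0.37/6)·(k1 + 2k2 + 2k3 + k4) = 1.718686
t=1.370000, w=1.718686:
  k1 = f(1.370000, 1.718686) = -1.505768
  k2 = f(1.555000, 1.440119) = -2.419821
  k3 = f(1.555000, 1.271019) = -2.524663
  k4 = f(1.740000, 0.784560) = -3.661385
  w ← 1.718686 + (0.37/6)·(k1 + 2k2 + 2k3 + k4) = 0.790225
w(1.74) ≈ 0.7902

0.7902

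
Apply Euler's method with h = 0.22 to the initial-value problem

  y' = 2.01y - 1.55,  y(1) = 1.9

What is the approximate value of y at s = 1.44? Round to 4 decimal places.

3.1191

Euler: y_{n+1} = y_n + h·f(s_n, y_n).
s=1.000000, y=1.900000: f=2.269000 → y ← 1.900000 + 0.22·2.269000 = 2.399180
s=1.220000, y=2.399180: f=3.272352 → y ← 2.399180 + 0.22·3.272352 = 3.119097
y(1.44) ≈ 3.1191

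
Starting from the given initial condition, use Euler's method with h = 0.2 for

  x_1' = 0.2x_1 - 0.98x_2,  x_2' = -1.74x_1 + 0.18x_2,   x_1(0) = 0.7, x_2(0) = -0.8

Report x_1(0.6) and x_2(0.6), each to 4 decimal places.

1.4537, -1.8634

Euler on (x_1,x_2): x_1_{n+1} = x_1_n + h·x_1', x_2_{n+1} = x_2_n + h·x_2'.
0.000000: (0.700000, -0.800000); f=(0.924000, -1.362000) → (0.884800, -1.072400)
0.200000: (0.884800, -1.072400); f=(1.227912, -1.732584) → (1.130382, -1.418917)
0.400000: (1.130382, -1.418917); f=(1.616615, -2.222270) → (1.453705, -1.863371)
(x_1(0.6), x_2(0.6)) ≈ (1.4537, -1.8634)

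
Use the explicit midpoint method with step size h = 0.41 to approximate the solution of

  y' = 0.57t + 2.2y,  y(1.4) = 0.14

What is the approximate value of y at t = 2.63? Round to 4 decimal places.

Midpoint: k1 = f(t_n, y_n); k2 = f(t_n + h/2, y_n + (h/2)·k1); y_{n+1} = y_n + h·k2.
t=1.400000, y=0.140000:
  k1 = f(1.400000, 0.140000) = 1.106000
  k2 = f(1.605000, 0.366730) = 1.721656
  y ← 0.140000 + 0.41·1.721656 = 0.845879
t=1.810000, y=0.845879:
  k1 = f(1.810000, 0.845879) = 2.892634
  k2 = f(2.015000, 1.438869) = 4.314062
  y ← 0.845879 + 0.41·4.314062 = 2.614644
t=2.220000, y=2.614644:
  k1 = f(2.220000, 2.614644) = 7.017617
  k2 = f(2.425000, 4.053256) = 10.299413
  y ← 2.614644 + 0.41·10.299413 = 6.837403
y(2.63) ≈ 6.8374

6.8374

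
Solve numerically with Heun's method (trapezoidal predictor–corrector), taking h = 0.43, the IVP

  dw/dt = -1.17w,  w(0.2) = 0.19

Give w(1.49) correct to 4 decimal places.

Heun: k1 = f(t_n, w_n); k2 = f(t_n + h, w_n + h·k1); w_{n+1} = w_n + (h/2)·(k1 + k2).
t=0.200000, w=0.190000:
  k1 = f(0.200000, 0.190000) = -0.222300
  k2 = f(0.630000, 0.094411) = -0.110461
  w ← 0.190000 + (0.43/2)·(-0.222300 + (-0.110461)) = 0.118456
t=0.630000, w=0.118456:
  k1 = f(0.630000, 0.118456) = -0.138594
  k2 = f(1.060000, 0.058861) = -0.068867
  w ← 0.118456 + (0.43/2)·(-0.138594 + (-0.068867)) = 0.073852
t=1.060000, w=0.073852:
  k1 = f(1.060000, 0.073852) = -0.086407
  k2 = f(1.490000, 0.036697) = -0.042936
  w ← 0.073852 + (0.43/2)·(-0.086407 + (-0.042936)) = 0.046044
w(1.49) ≈ 0.0460

0.0460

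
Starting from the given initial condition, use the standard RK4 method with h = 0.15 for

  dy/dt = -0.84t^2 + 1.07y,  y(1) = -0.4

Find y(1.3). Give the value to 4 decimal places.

RK4: k1 = f(t_n, y_n); k2 = f(t_n + h/2, y_n + (h/2)·k1); k3 = f(t_n + h/2, y_n + (h/2)·k2); k4 = f(t_n + h, y_n + h·k3); y_{n+1} = y_n + (h/6)·(k1 + 2k2 + 2k3 + k4).
t=1.000000, y=-0.400000:
  k1 = f(1.000000, -0.400000) = -1.268000
  k2 = f(1.075000, -0.495100) = -1.500482
  k3 = f(1.075000, -0.512536) = -1.519139
  k4 = f(1.150000, -0.627871) = -1.782722
  y ← -0.400000 + (0.15/6)·(k1 + 2k2 + 2k3 + k4) = -0.627249
t=1.150000, y=-0.627249:
  k1 = f(1.150000, -0.627249) = -1.782057
  k2 = f(1.225000, -0.760903) = -2.074692
  k3 = f(1.225000, -0.782851) = -2.098176
  k4 = f(1.300000, -0.941975) = -2.427514
  y ← -0.627249 + (0.15/6)·(k1 + 2k2 + 2k3 + k4) = -0.941132
y(1.3) ≈ -0.9411

-0.9411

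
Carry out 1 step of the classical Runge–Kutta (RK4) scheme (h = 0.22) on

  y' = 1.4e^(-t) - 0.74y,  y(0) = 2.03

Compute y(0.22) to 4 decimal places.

1.9794

RK4: k1 = f(t_n, y_n); k2 = f(t_n + h/2, y_n + (h/2)·k1); k3 = f(t_n + h/2, y_n + (h/2)·k2); k4 = f(t_n + h, y_n + h·k3); y_{n+1} = y_n + (h/6)·(k1 + 2k2 + 2k3 + k4).
t=0.000000, y=2.030000:
  k1 = f(0.000000, 2.030000) = -0.102200
  k2 = f(0.110000, 2.018758) = -0.239713
  k3 = f(0.110000, 2.003632) = -0.228520
  k4 = f(0.220000, 1.979726) = -0.341471
  y ← 2.030000 + (0.22/6)·(k1 + 2k2 + 2k3 + k4) = 1.979395
y(0.22) ≈ 1.9794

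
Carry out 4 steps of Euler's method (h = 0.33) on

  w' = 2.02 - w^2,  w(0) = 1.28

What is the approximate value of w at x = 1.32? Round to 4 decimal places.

Euler: w_{n+1} = w_n + h·f(x_n, w_n).
x=0.000000, w=1.280000: f=0.381600 → w ← 1.280000 + 0.33·0.381600 = 1.405928
x=0.330000, w=1.405928: f=0.043366 → w ← 1.405928 + 0.33·0.043366 = 1.420239
x=0.660000, w=1.420239: f=0.002921 → w ← 1.420239 + 0.33·0.002921 = 1.421203
x=0.990000, w=1.421203: f=0.000182 → w ← 1.421203 + 0.33·0.000182 = 1.421263
w(1.32) ≈ 1.4213

1.4213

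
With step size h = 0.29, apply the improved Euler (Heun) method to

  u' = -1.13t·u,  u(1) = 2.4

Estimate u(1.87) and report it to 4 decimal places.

Heun: k1 = f(t_n, u_n); k2 = f(t_n + h, u_n + h·k1); u_{n+1} = u_n + (h/2)·(k1 + k2).
t=1.000000, u=2.400000:
  k1 = f(1.000000, 2.400000) = -2.712000
  k2 = f(1.290000, 1.613520) = -2.352028
  u ← 2.400000 + (0.29/2)·(-2.712000 + (-2.352028)) = 1.665716
t=1.290000, u=1.665716:
  k1 = f(1.290000, 1.665716) = -2.428114
  k2 = f(1.580000, 0.961563) = -1.716774
  u ← 1.665716 + (0.29/2)·(-2.428114 + (-1.716774)) = 1.064707
t=1.580000, u=1.064707:
  k1 = f(1.580000, 1.064707) = -1.900928
  k2 = f(1.870000, 0.513438) = -1.084946
  u ← 1.064707 + (0.29/2)·(-1.900928 + (-1.084946)) = 0.631755
u(1.87) ≈ 0.6318

0.6318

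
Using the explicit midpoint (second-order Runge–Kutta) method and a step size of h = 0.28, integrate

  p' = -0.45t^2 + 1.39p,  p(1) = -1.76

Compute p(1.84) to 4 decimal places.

Midpoint: k1 = f(t_n, p_n); k2 = f(t_n + h/2, p_n + (h/2)·k1); p_{n+1} = p_n + h·k2.
t=1.000000, p=-1.760000:
  k1 = f(1.000000, -1.760000) = -2.896400
  k2 = f(1.140000, -2.165496) = -3.594859
  p ← -1.760000 + 0.28·(-3.594859) = -2.766561
t=1.280000, p=-2.766561:
  k1 = f(1.280000, -2.766561) = -4.582799
  k2 = f(1.420000, -3.408153) = -5.644712
  p ← -2.766561 + 0.28·(-5.644712) = -4.347080
t=1.560000, p=-4.347080:
  k1 = f(1.560000, -4.347080) = -7.137561
  k2 = f(1.700000, -5.346339) = -8.731911
  p ← -4.347080 + 0.28·(-8.731911) = -6.792015
p(1.84) ≈ -6.7920

-6.7920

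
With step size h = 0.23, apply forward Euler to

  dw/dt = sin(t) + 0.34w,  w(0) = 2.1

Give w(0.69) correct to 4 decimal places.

2.7908

Euler: w_{n+1} = w_n + h·f(t_n, w_n).
t=0.000000, w=2.100000: f=0.714000 → w ← 2.100000 + 0.23·0.714000 = 2.264220
t=0.230000, w=2.264220: f=0.997812 → w ← 2.264220 + 0.23·0.997812 = 2.493717
t=0.460000, w=2.493717: f=1.291812 → w ← 2.493717 + 0.23·1.291812 = 2.790834
w(0.69) ≈ 2.7908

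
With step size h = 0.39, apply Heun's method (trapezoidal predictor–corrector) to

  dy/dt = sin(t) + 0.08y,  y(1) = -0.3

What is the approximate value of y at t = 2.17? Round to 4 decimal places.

0.8134

Heun: k1 = f(t_n, y_n); k2 = f(t_n + h, y_n + h·k1); y_{n+1} = y_n + (h/2)·(k1 + k2).
t=1.000000, y=-0.300000:
  k1 = f(1.000000, -0.300000) = 0.817471
  k2 = f(1.390000, 0.018814) = 0.985206
  y ← -0.300000 + (0.39/2)·(0.817471 + 0.985206) = 0.051522
t=1.390000, y=0.051522:
  k1 = f(1.390000, 0.051522) = 0.987823
  k2 = f(1.780000, 0.436773) = 1.013138
  y ← 0.051522 + (0.39/2)·(0.987823 + 1.013138) = 0.441709
t=1.780000, y=0.441709:
  k1 = f(1.780000, 0.441709) = 1.013533
  k2 = f(2.170000, 0.836987) = 0.892744
  y ← 0.441709 + (0.39/2)·(1.013533 + 0.892744) = 0.813433
y(2.17) ≈ 0.8134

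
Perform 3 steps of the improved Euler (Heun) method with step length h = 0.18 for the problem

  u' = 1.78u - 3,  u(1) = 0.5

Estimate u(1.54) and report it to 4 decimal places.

-1.3742

Heun: k1 = f(t_n, u_n); k2 = f(t_n + h, u_n + h·k1); u_{n+1} = u_n + (h/2)·(k1 + k2).
t=1.000000, u=0.500000:
  k1 = f(1.000000, 0.500000) = -2.110000
  k2 = f(1.180000, 0.120200) = -2.786044
  u ← 0.500000 + (0.18/2)·(-2.110000 + (-2.786044)) = 0.059356
t=1.180000, u=0.059356:
  k1 = f(1.180000, 0.059356) = -2.894346
  k2 = f(1.360000, -0.461626) = -3.821695
  u ← 0.059356 + (0.18/2)·(-2.894346 + (-3.821695)) = -0.545088
t=1.360000, u=-0.545088:
  k1 = f(1.360000, -0.545088) = -3.970256
  k2 = f(1.540000, -1.259734) = -5.242326
  u ← -0.545088 + (0.18/2)·(-3.970256 + (-5.242326)) = -1.374220
u(1.54) ≈ -1.3742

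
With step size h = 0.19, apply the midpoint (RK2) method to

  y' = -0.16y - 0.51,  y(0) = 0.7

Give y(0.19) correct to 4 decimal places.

0.5836

Midpoint: k1 = f(s_n, y_n); k2 = f(s_n + h/2, y_n + (h/2)·k1); y_{n+1} = y_n + h·k2.
s=0.000000, y=0.700000:
  k1 = f(0.000000, 0.700000) = -0.622000
  k2 = f(0.095000, 0.640910) = -0.612546
  y ← 0.700000 + 0.19·(-0.612546) = 0.583616
y(0.19) ≈ 0.5836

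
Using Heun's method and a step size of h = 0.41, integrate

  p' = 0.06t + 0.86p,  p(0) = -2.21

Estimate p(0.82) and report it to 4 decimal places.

Heun: k1 = f(t_n, p_n); k2 = f(t_n + h, p_n + h·k1); p_{n+1} = p_n + (h/2)·(k1 + k2).
t=0.000000, p=-2.210000:
  k1 = f(0.000000, -2.210000) = -1.900600
  k2 = f(0.410000, -2.989246) = -2.546152
  p ← -2.210000 + (0.41/2)·(-1.900600 + (-2.546152)) = -3.121584
t=0.410000, p=-3.121584:
  k1 = f(0.410000, -3.121584) = -2.659962
  k2 = f(0.820000, -4.212169) = -3.573265
  p ← -3.121584 + (0.41/2)·(-2.659962 + (-3.573265)) = -4.399396
p(0.82) ≈ -4.3994

-4.3994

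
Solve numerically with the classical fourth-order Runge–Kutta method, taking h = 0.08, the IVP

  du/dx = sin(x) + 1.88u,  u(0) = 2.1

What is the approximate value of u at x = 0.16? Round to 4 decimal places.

RK4: k1 = f(x_n, u_n); k2 = f(x_n + h/2, u_n + (h/2)·k1); k3 = f(x_n + h/2, u_n + (h/2)·k2); k4 = f(x_n + h, u_n + h·k3); u_{n+1} = u_n + (h/6)·(k1 + 2k2 + 2k3 + k4).
x=0.000000, u=2.100000:
  k1 = f(0.000000, 2.100000) = 3.948000
  k2 = f(0.040000, 2.257920) = 4.284879
  k3 = f(0.040000, 2.271395) = 4.310212
  k4 = f(0.080000, 2.444817) = 4.676171
  u ← 2.100000 + (0.08/6)·(k1 + 2k2 + 2k3 + k4) = 2.444191
x=0.080000, u=2.444191:
  k1 = f(0.080000, 2.444191) = 4.674994
  k2 = f(0.120000, 2.631191) = 5.066352
  k3 = f(0.120000, 2.646845) = 5.095782
  k4 = f(0.160000, 2.851854) = 5.520804
  u ← 2.444191 + (0.08/6)·(k1 + 2k2 + 2k3 + k4) = 2.851126
u(0.16) ≈ 2.8511

2.8511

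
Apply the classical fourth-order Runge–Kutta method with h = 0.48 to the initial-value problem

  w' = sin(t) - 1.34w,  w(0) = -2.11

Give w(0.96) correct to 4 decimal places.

RK4: k1 = f(t_n, w_n); k2 = f(t_n + h/2, w_n + (h/2)·k1); k3 = f(t_n + h/2, w_n + (h/2)·k2); k4 = f(t_n + h, w_n + h·k3); w_{n+1} = w_n + (h/6)·(k1 + 2k2 + 2k3 + k4).
t=0.000000, w=-2.110000:
  k1 = f(0.000000, -2.110000) = 2.827400
  k2 = f(0.240000, -1.431424) = 2.155811
  k3 = f(0.240000, -1.592605) = 2.371794
  k4 = f(0.480000, -0.971539) = 1.763641
  w ← -2.110000 + (0.48/6)·(k1 + 2k2 + 2k3 + k4) = -1.018300
t=0.480000, w=-1.018300:
  k1 = f(0.480000, -1.018300) = 1.826301
  k2 = f(0.720000, -0.579988) = 1.436568
  k3 = f(0.720000, -0.673524) = 1.561906
  k4 = f(0.960000, -0.268585) = 1.179095
  w ← -1.018300 + (0.48/6)·(k1 + 2k2 + 2k3 + k4) = -0.298112
w(0.96) ≈ -0.2981

-0.2981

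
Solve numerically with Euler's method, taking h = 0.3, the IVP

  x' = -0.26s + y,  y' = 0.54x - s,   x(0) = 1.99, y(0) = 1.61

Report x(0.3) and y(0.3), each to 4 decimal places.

Euler on (x,y): x_{n+1} = x_n + h·x', y_{n+1} = y_n + h·y'.
0.000000: (1.990000, 1.610000); f=(1.610000, 1.074600) → (2.473000, 1.932380)
(x(0.3), y(0.3)) ≈ (2.4730, 1.9324)

2.4730, 1.9324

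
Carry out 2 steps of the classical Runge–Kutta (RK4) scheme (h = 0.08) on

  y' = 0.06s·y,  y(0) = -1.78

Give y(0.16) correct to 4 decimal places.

RK4: k1 = f(s_n, y_n); k2 = f(s_n + h/2, y_n + (h/2)·k1); k3 = f(s_n + h/2, y_n + (h/2)·k2); k4 = f(s_n + h, y_n + h·k3); y_{n+1} = y_n + (h/6)·(k1 + 2k2 + 2k3 + k4).
s=0.000000, y=-1.780000:
  k1 = f(0.000000, -1.780000) = 0.000000
  k2 = f(0.040000, -1.780000) = -0.004272
  k3 = f(0.040000, -1.780171) = -0.004272
  k4 = f(0.080000, -1.780342) = -0.008546
  y ← -1.780000 + (0.08/6)·(k1 + 2k2 + 2k3 + k4) = -1.780342
s=0.080000, y=-1.780342:
  k1 = f(0.080000, -1.780342) = -0.008546
  k2 = f(0.120000, -1.780684) = -0.012821
  k3 = f(0.120000, -1.780855) = -0.012822
  k4 = f(0.160000, -1.781368) = -0.017101
  y ← -1.780342 + (0.08/6)·(k1 + 2k2 + 2k3 + k4) = -1.781368
y(0.16) ≈ -1.7814

-1.7814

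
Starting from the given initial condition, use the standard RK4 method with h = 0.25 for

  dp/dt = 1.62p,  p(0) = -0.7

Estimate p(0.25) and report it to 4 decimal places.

-1.0494

RK4: k1 = f(t_n, p_n); k2 = f(t_n + h/2, p_n + (h/2)·k1); k3 = f(t_n + h/2, p_n + (h/2)·k2); k4 = f(t_n + h, p_n + h·k3); p_{n+1} = p_n + (h/6)·(k1 + 2k2 + 2k3 + k4).
t=0.000000, p=-0.700000:
  k1 = f(0.000000, -0.700000) = -1.134000
  k2 = f(0.125000, -0.841750) = -1.363635
  k3 = f(0.125000, -0.870454) = -1.410136
  k4 = f(0.250000, -1.052534) = -1.705105
  p ← -0.700000 + (0.25/6)·(k1 + 2k2 + 2k3 + k4) = -1.049444
p(0.25) ≈ -1.0494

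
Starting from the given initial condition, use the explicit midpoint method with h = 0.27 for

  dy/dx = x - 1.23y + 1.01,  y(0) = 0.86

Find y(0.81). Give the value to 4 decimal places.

1.0832

Midpoint: k1 = f(x_n, y_n); k2 = f(x_n + h/2, y_n + (h/2)·k1); y_{n+1} = y_n + h·k2.
x=0.000000, y=0.860000:
  k1 = f(0.000000, 0.860000) = -0.047800
  k2 = f(0.135000, 0.853547) = 0.095137
  y ← 0.860000 + 0.27·0.095137 = 0.885687
x=0.270000, y=0.885687:
  k1 = f(0.270000, 0.885687) = 0.190605
  k2 = f(0.405000, 0.911419) = 0.293955
  y ← 0.885687 + 0.27·0.293955 = 0.965055
x=0.540000, y=0.965055:
  k1 = f(0.540000, 0.965055) = 0.362982
  k2 = f(0.675000, 1.014058) = 0.437709
  y ← 0.965055 + 0.27·0.437709 = 1.083236
y(0.81) ≈ 1.0832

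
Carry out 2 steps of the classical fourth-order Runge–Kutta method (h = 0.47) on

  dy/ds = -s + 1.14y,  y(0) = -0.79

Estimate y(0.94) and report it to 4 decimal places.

RK4: k1 = f(s_n, y_n); k2 = f(s_n + h/2, y_n + (h/2)·k1); k3 = f(s_n + h/2, y_n + (h/2)·k2); k4 = f(s_n + h, y_n + h·k3); y_{n+1} = y_n + (h/6)·(k1 + 2k2 + 2k3 + k4).
s=0.000000, y=-0.790000:
  k1 = f(0.000000, -0.790000) = -0.900600
  k2 = f(0.235000, -1.001641) = -1.376871
  k3 = f(0.235000, -1.113565) = -1.504464
  k4 = f(0.470000, -1.497098) = -2.176692
  y ← -0.790000 + (0.47/6)·(k1 + 2k2 + 2k3 + k4) = -1.482464
s=0.470000, y=-1.482464:
  k1 = f(0.470000, -1.482464) = -2.160008
  k2 = f(0.705000, -1.990066) = -2.973675
  k3 = f(0.705000, -2.181277) = -3.191656
  k4 = f(0.940000, -2.982542) = -4.340098
  y ← -1.482464 + (0.47/6)·(k1 + 2k2 + 2k3 + k4) = -2.957540
y(0.94) ≈ -2.9575

-2.9575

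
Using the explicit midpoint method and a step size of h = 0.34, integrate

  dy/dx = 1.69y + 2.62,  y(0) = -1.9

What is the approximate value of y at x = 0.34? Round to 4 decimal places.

Midpoint: k1 = f(x_n, y_n); k2 = f(x_n + h/2, y_n + (h/2)·k1); y_{n+1} = y_n + h·k2.
x=0.000000, y=-1.900000:
  k1 = f(0.000000, -1.900000) = -0.591000
  k2 = f(0.170000, -2.000470) = -0.760794
  y ← -1.900000 + 0.34·(-0.760794) = -2.158670
y(0.34) ≈ -2.1587

-2.1587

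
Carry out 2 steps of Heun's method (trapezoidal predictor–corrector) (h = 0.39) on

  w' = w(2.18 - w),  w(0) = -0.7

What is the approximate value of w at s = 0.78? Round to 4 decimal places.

-13.0054

Heun: k1 = f(s_n, w_n); k2 = f(s_n + h, w_n + h·k1); w_{n+1} = w_n + (h/2)·(k1 + k2).
s=0.000000, w=-0.700000:
  k1 = f(0.000000, -0.700000) = -2.016000
  k2 = f(0.390000, -1.486240) = -5.448913
  w ← -0.700000 + (0.39/2)·(-2.016000 + (-5.448913)) = -2.155658
s=0.390000, w=-2.155658:
  k1 = f(0.390000, -2.155658) = -9.346195
  k2 = f(0.780000, -5.800674) = -46.293291
  w ← -2.155658 + (0.39/2)·(-9.346195 + (-46.293291)) = -13.005358
w(0.78) ≈ -13.0054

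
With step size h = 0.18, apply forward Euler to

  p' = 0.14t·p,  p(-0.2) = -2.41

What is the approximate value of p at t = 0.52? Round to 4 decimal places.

Euler: p_{n+1} = p_n + h·f(t_n, p_n).
t=-0.200000, p=-2.410000: f=0.067480 → p ← -2.410000 + 0.18·0.067480 = -2.397854
t=-0.020000, p=-2.397854: f=0.006714 → p ← -2.397854 + 0.18·0.006714 = -2.396645
t=0.160000, p=-2.396645: f=-0.053685 → p ← -2.396645 + 0.18·(-0.053685) = -2.406308
t=0.340000, p=-2.406308: f=-0.114540 → p ← -2.406308 + 0.18·(-0.114540) = -2.426926
p(0.52) ≈ -2.4269

-2.4269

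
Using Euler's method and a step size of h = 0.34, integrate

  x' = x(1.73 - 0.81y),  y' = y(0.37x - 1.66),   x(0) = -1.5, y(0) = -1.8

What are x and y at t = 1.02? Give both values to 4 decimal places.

-8.5200, 0.0045

Euler on (x,y): x_{n+1} = x_n + h·x', y_{n+1} = y_n + h·y'.
0.000000: (-1.500000, -1.800000); f=(-4.782000, 3.987000) → (-3.125880, -0.444420)
0.340000: (-3.125880, -0.444420); f=(-6.533027, 1.251743) → (-5.347109, -0.018828)
0.680000: (-5.347109, -0.018828); f=(-9.332044, 0.068503) → (-8.520004, 0.004463)
(x(1.02), y(1.02)) ≈ (-8.5200, 0.0045)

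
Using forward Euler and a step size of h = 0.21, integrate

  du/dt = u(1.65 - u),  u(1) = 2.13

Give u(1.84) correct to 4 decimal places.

Euler: u_{n+1} = u_n + h·f(t_n, u_n).
t=1.000000, u=2.130000: f=-1.022400 → u ← 2.130000 + 0.21·(-1.022400) = 1.915296
t=1.210000, u=1.915296: f=-0.508120 → u ← 1.915296 + 0.21·(-0.508120) = 1.808591
t=1.420000, u=1.808591: f=-0.286826 → u ← 1.808591 + 0.21·(-0.286826) = 1.748357
t=1.630000, u=1.748357: f=-0.171964 → u ← 1.748357 + 0.21·(-0.171964) = 1.712245
u(1.84) ≈ 1.7122

1.7122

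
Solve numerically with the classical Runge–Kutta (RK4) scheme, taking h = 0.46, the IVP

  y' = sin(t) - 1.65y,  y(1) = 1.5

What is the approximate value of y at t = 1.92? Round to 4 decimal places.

RK4: k1 = f(t_n, y_n); k2 = f(t_n + h/2, y_n + (h/2)·k1); k3 = f(t_n + h/2, y_n + (h/2)·k2); k4 = f(t_n + h, y_n + h·k3); y_{n+1} = y_n + (h/6)·(k1 + 2k2 + 2k3 + k4).
t=1.000000, y=1.500000:
  k1 = f(1.000000, 1.500000) = -1.633529
  k2 = f(1.230000, 1.124288) = -0.912587
  k3 = f(1.230000, 1.290105) = -1.186184
  k4 = f(1.460000, 0.954355) = -0.580818
  y ← 1.500000 + (0.46/6)·(k1 + 2k2 + 2k3 + k4) = 1.008422
t=1.460000, y=1.008422:
  k1 = f(1.460000, 1.008422) = -0.670028
  k2 = f(1.690000, 0.854315) = -0.416717
  k3 = f(1.690000, 0.912577) = -0.512848
  k4 = f(1.920000, 0.772512) = -0.334999
  y ← 1.008422 + (0.46/6)·(k1 + 2k2 + 2k3 + k4) = 0.788836
y(1.92) ≈ 0.7888

0.7888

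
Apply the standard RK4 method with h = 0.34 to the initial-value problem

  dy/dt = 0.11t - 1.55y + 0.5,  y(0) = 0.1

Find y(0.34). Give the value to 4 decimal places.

0.1965

RK4: k1 = f(t_n, y_n); k2 = f(t_n + h/2, y_n + (h/2)·k1); k3 = f(t_n + h/2, y_n + (h/2)·k2); k4 = f(t_n + h, y_n + h·k3); y_{n+1} = y_n + (h/6)·(k1 + 2k2 + 2k3 + k4).
t=0.000000, y=0.100000:
  k1 = f(0.000000, 0.100000) = 0.345000
  k2 = f(0.170000, 0.158650) = 0.272792
  k3 = f(0.170000, 0.146375) = 0.291819
  k4 = f(0.340000, 0.199219) = 0.228611
  y ← 0.100000 + (0.34/6)·(k1 + 2k2 + 2k3 + k4) = 0.196494
y(0.34) ≈ 0.1965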